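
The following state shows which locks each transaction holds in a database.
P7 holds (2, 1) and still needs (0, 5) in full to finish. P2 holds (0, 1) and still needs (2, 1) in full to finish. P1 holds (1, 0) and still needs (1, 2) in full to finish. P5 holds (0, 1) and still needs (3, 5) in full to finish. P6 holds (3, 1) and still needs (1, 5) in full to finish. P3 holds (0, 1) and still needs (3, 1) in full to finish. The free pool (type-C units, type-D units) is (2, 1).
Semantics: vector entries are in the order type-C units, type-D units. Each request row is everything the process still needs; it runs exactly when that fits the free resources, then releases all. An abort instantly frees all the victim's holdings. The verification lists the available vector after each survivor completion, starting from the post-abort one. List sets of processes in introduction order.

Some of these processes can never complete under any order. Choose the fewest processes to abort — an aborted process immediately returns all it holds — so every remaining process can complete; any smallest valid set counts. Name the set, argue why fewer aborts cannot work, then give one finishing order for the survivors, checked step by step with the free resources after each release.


Minimum abort set: P7 and P6.
Key observation: P5 could never have finished before the abort; with (5, 2) returned by P7 and P6, it fits at step 3.
Minimality, checking each single-abort alternative: P7 alone leaves P5 blocked (short on type-D units); P2 alone leaves P7 blocked (short on type-D units); P1 alone leaves P7 blocked (short on type-D units); P5 alone leaves P7 blocked (short on type-D units); P6 alone leaves P7 blocked (short on type-D units); P3 alone leaves P7 blocked (short on type-D units).
The survivors complete as P3, P2, P5, P1. Walking it through (starting from the post-abort pool):
  pool = (7, 3)
  P3 needs (3, 1) <= (7, 3) -> finishes; pool += (0, 1) = (7, 4)
  P2 needs (2, 1) <= (7, 4) -> finishes; pool += (0, 1) = (7, 5)
  P5 needs (3, 5) <= (7, 5) -> finishes; pool += (0, 1) = (7, 6)
  P1 needs (1, 2) <= (7, 6) -> finishes; pool += (1, 0) = (8, 6)


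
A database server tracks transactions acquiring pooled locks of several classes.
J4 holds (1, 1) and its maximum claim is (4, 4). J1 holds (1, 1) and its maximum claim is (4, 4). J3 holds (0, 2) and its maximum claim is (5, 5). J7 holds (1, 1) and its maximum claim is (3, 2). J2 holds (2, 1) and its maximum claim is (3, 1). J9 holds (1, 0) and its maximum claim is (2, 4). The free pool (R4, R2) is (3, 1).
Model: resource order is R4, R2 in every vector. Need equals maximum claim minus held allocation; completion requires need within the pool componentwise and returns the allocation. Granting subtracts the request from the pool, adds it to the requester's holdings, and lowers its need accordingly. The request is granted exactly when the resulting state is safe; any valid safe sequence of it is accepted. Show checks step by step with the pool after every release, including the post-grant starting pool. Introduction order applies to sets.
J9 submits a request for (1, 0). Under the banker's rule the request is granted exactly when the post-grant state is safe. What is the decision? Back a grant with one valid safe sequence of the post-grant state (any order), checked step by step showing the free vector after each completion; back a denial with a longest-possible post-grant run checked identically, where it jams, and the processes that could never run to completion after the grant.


GRANT. The post-grant state is safe; one safe sequence: J2, J7, J4, J3, J1, J9.
Key observation: the grant leaves (2, 1) free — enough for J2, whose release restarts the cascade.
Verifying the post-grant state step by step:
  pool = (2, 1)
  J2 needs (1, 0) <= (2, 1) -> finishes; pool += (2, 1) = (4, 2)
  J7 needs (2, 1) <= (4, 2) -> finishes; pool += (1, 1) = (5, 3)
  J4 needs (3, 3) <= (5, 3) -> finishes; pool += (1, 1) = (6, 4)
  J3 needs (5, 3) <= (6, 4) -> finishes; pool += (0, 2) = (6, 6)
  J1 needs (3, 3) <= (6, 6) -> finishes; pool += (1, 1) = (7, 7)
  J9 needs (0, 4) <= (7, 7) -> finishes; pool += (2, 0) = (9, 7)


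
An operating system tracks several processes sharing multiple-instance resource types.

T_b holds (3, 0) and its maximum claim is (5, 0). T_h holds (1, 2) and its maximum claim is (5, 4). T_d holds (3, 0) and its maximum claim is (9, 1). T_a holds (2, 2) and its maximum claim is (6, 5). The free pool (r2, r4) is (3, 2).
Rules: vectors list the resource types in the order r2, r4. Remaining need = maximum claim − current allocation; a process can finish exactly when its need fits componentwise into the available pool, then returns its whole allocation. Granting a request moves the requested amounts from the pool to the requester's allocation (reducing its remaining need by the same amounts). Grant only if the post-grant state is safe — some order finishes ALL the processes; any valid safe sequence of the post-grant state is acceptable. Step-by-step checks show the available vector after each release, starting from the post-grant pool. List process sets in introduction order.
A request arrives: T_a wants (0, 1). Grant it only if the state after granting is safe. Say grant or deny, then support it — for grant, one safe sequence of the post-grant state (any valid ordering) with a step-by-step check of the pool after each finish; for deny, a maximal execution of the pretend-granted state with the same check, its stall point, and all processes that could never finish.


DENY. Granting would leave the state unsafe.
Key observation: the pool after T_b, T_d is (9, 1); every surviving request exceeds it in r4, so progress ends there.
On the post-grant state, T_b, T_d is a maximal run — nothing extends it. Verifying each step:
  pool = (3, 1)
  T_b needs (2, 0) <= (3, 1) -> finishes; pool += (3, 0) = (6, 1)
  T_d needs (6, 1) <= (6, 1) -> finishes; pool += (3, 0) = (9, 1)
  T_h still needs (4, 2) but only (9, 1) is free — short on r4
  T_a still needs (4, 2) but only (9, 1) is free — short on r4
Post-grant, the permanently blocked set is T_h and T_a.


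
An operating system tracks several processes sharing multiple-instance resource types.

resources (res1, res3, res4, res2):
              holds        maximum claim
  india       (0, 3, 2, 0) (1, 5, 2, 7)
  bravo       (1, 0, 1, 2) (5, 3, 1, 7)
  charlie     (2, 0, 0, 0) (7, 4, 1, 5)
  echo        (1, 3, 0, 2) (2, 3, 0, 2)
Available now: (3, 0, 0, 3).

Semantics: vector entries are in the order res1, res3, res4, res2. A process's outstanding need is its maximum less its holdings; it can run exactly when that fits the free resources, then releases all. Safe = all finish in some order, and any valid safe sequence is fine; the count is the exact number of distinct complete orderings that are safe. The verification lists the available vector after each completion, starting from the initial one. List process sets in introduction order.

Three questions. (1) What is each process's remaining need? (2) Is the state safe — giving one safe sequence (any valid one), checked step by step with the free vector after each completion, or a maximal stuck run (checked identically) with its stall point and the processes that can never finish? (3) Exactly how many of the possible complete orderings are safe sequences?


(1) Outstanding need per process (order res1, res3, res4, res2):
  india: (1, 2, 0, 7)
  bravo: (4, 3, 0, 5)
  charlie: (5, 4, 1, 5)
  echo: (1, 0, 0, 0)
(2) SAFE — a valid safe sequence is echo, bravo, india, charlie.
Key observation: at bravo the run first touches a limit — (4, 3, 0, 5) against (4, 3, 0, 5), exact on a resource it actually requests.
Step-by-step check:
  pool = (3, 0, 0, 3)
  echo: need (1, 0, 0, 0) fits (3, 0, 0, 3); releases (1, 3, 0, 2), pool now (4, 3, 0, 5)
  bravo: need (4, 3, 0, 5) fits (4, 3, 0, 5); releases (1, 0, 1, 2), pool now (5, 3, 1, 7)
  india: need (1, 2, 0, 7) fits (5, 3, 1, 7); releases (0, 3, 2, 0), pool now (5, 6, 3, 7)
  charlie: need (5, 4, 1, 5) fits (5, 6, 3, 7); releases (2, 0, 0, 0), pool now (7, 6, 3, 7)
(3) Exactly 1 of the possible complete orderings is a safe sequence.


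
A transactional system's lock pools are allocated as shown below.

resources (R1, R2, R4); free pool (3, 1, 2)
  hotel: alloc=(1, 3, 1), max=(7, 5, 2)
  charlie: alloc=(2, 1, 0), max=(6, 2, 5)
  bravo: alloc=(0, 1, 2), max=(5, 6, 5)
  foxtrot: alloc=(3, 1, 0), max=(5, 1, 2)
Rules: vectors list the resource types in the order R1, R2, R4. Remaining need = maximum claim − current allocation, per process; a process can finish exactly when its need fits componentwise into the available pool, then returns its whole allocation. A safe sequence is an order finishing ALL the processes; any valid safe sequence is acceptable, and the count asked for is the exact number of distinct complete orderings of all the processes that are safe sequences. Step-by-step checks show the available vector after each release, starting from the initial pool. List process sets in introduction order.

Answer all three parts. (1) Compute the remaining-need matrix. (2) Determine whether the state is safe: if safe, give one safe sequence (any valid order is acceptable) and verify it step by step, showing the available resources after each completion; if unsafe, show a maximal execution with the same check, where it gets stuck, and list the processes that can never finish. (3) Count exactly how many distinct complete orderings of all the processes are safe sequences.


(1) Remaining need (order R1, R2, R4):
  hotel: (6, 2, 1)
  charlie: (4, 1, 5)
  bravo: (5, 5, 3)
  foxtrot: (2, 0, 2)
(2) SAFE — a valid safe sequence is foxtrot, hotel, bravo, charlie.
Key observation: foxtrot is the earliest step where a requested resource binds exactly: need (2, 0, 2), pool (3, 1, 2) at its turn.
Verifying each step:
  pool = (3, 1, 2)
  foxtrot needs (2, 0, 2) <= (3, 1, 2) -> finishes; pool += (3, 1, 0) = (6, 2, 2)
  hotel needs (6, 2, 1) <= (6, 2, 2) -> finishes; pool += (1, 3, 1) = (7, 5, 3)
  bravo needs (5, 5, 3) <= (7, 5, 3) -> finishes; pool += (0, 1, 2) = (7, 6, 5)
  charlie needs (4, 1, 5) <= (7, 6, 5) -> finishes; pool += (2, 1, 0) = (9, 7, 5)
(3) Exactly 1 of the possible complete orderings is a safe sequence.


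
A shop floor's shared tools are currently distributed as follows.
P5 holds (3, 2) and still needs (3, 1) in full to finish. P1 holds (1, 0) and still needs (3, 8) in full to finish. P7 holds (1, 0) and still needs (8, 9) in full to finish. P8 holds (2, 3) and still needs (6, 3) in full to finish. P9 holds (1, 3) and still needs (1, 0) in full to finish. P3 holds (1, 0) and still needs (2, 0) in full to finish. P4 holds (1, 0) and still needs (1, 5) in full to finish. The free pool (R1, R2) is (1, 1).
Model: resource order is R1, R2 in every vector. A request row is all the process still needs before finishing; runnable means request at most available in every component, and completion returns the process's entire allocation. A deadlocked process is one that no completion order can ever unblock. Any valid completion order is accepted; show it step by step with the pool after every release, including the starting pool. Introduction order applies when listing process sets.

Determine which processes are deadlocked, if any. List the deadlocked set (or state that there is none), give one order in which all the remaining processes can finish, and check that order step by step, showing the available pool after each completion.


The deadlocked set is empty.
Key observation: P9 can run right away; the returned allocation unlocks the remaining processes in turn.
A valid finishing order for the others: P9, P3, P5, P8, P7, P1, P4. Check, step by step:
  pool = (1, 1)
  run P9 (needs (1, 0), free (1, 1)); after release of (1, 3) the pool is (2, 4)
  run P3 (needs (2, 0), free (2, 4)); after release of (1, 0) the pool is (3, 4)
  run P5 (needs (3, 1), free (3, 4)); after release of (3, 2) the pool is (6, 6)
  run P8 (needs (6, 3), free (6, 6)); after release of (2, 3) the pool is (8, 9)
  run P7 (needs (8, 9), free (8, 9)); after release of (1, 0) the pool is (9, 9)
  run P1 (needs (3, 8), free (9, 9)); after release of (1, 0) the pool is (10, 9)
  run P4 (needs (1, 5), free (10, 9)); after release of (1, 0) the pool is (11, 9)


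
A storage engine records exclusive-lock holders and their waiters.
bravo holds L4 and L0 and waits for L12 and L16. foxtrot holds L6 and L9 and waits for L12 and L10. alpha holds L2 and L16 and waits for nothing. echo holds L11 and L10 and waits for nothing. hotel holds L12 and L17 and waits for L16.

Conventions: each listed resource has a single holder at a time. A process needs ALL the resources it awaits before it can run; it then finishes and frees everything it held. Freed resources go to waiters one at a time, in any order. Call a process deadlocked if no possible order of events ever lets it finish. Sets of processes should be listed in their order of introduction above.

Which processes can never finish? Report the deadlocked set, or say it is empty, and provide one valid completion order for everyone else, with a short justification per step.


No process is deadlocked.
Key observation: although several processes wait, no cycle exists — each chain bottoms out at a free runner.
The rest can finish in the order alpha, hotel, echo, foxtrot, bravo.
Step-by-step check:
  alpha waits on nothing -> runs at once and releases L2 and L16
  hotel waits on L16 — all released -> runs and releases L12 and L17
  echo waits on nothing -> runs at once and releases L11 and L10
  foxtrot waits on L12 and L10 — all released -> runs and releases L6 and L9
  bravo waits on L12 and L16 — all released -> runs and releases L4 and L0


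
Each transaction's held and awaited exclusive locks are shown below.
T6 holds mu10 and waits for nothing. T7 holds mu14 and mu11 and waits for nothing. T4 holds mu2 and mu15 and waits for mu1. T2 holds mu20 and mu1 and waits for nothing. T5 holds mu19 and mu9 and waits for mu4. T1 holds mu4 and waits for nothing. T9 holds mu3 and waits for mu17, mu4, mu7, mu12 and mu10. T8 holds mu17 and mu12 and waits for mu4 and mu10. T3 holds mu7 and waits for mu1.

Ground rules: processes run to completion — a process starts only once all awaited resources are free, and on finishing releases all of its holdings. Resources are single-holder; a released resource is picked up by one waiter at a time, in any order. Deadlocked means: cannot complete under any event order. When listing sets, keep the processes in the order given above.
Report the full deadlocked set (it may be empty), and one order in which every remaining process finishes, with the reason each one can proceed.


Nothing here is deadlocked.
Key observation: all waits point, directly or indirectly, at processes that can finish, so nothing is permanently blocked.
The rest can finish in the order T6, T2, T3, T1, T8, T5, T7, T9, T4.
Walking it through:
  run T6 (it waits on nothing); releases mu10
  run T2 (it waits on nothing); releases mu20 and mu1
  run T3 (all its waits — mu1 — are resolved); releases mu7
  run T1 (it waits on nothing); releases mu4
  run T8 (all its waits — mu4 and mu10 — are resolved); releases mu17 and mu12
  run T5 (all its waits — mu4 — are resolved); releases mu19 and mu9
  run T7 (it waits on nothing); releases mu14 and mu11
  run T9 (all its waits — mu17, mu4, mu7, mu12 and mu10 — are resolved); releases mu3
  run T4 (all its waits — mu1 — are resolved); releases mu2 and mu15


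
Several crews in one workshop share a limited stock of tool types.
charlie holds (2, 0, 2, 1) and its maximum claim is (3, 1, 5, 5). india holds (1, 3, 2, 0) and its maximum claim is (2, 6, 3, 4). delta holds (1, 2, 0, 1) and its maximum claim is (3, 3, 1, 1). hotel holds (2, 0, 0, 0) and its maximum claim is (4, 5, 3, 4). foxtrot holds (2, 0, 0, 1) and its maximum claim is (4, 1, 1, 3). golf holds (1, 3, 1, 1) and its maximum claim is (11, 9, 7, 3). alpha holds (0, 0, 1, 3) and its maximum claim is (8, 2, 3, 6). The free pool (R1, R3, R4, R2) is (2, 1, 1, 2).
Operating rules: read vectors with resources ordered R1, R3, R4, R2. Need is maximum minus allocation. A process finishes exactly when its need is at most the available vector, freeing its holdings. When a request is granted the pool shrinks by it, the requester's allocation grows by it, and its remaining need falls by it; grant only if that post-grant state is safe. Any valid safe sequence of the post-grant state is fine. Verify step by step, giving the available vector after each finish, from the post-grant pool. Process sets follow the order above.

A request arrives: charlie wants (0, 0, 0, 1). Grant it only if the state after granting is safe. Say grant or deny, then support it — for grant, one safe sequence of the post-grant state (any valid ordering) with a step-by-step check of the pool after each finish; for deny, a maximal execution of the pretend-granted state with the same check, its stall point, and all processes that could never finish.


DENY — the pretend-granted state is unsafe.
Key observation: after delta, foxtrot the pool peaks at (5, 3, 1, 3), and each blocked process is short somewhere: charlie on R4; india on R2; hotel on R3, R4, R2; golf on R1, R3, R4; alpha on R1, R4.
Pretend the grant happened; the run delta, foxtrot goes as far as possible. Verifying each step:
  pool = (2, 1, 1, 1)
  delta needs (2, 1, 1, 0) <= (2, 1, 1, 1) -> finishes; pool += (1, 2, 0, 1) = (3, 3, 1, 2)
  foxtrot needs (2, 1, 1, 2) <= (3, 3, 1, 2) -> finishes; pool += (2, 0, 0, 1) = (5, 3, 1, 3)
  charlie still needs (1, 1, 3, 3) but only (5, 3, 1, 3) is free — short on R4
  india still needs (1, 3, 1, 4) but only (5, 3, 1, 3) is free — short on R2
  hotel still needs (2, 5, 3, 4) but only (5, 3, 1, 3) is free — short on R3, R4 and R2
  golf still needs (10, 6, 6, 2) but only (5, 3, 1, 3) is free — short on R1, R3 and R4
  alpha still needs (8, 2, 2, 3) but only (5, 3, 1, 3) is free — short on R1 and R4
Had the request been granted, charlie, india, hotel, golf and alpha could never finish.


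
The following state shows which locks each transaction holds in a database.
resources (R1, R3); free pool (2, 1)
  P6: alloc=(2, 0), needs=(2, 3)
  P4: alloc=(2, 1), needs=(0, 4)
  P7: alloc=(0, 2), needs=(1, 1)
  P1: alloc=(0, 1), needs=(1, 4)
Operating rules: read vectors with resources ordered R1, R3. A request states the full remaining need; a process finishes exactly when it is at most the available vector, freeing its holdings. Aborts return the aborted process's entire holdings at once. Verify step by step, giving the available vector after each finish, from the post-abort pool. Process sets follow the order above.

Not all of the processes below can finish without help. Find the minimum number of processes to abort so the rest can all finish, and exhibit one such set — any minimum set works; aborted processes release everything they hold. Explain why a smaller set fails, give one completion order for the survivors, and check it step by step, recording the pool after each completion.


Abort P1.
Key observation: P4 was stuck for good until P1 gave back (0, 1); in the order shown it finishes at step 3.
No smaller set exists: with zero aborts the deadlock remains.
Survivors finish in the order: P7, P6, P4. Step-by-step check (pool after the aborts first):
  pool = (2, 2)
  run P7 (needs (1, 1), free (2, 2)); after release of (0, 2) the pool is (2, 4)
  run P6 (needs (2, 3), free (2, 4)); after release of (2, 0) the pool is (4, 4)
  run P4 (needs (0, 4), free (4, 4)); after release of (2, 1) the pool is (6, 5)


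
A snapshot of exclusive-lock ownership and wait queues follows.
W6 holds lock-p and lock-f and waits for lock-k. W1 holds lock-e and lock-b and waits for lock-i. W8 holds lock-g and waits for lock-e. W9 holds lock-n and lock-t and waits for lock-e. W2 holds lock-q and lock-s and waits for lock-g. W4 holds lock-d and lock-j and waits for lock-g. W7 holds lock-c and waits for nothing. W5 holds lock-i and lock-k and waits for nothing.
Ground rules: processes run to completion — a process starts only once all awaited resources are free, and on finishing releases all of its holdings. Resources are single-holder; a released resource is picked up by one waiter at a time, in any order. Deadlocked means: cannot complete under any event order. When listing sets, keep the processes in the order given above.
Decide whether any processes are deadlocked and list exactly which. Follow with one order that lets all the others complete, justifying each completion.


Nothing here is deadlocked.
Key observation: there is no circular wait here — follow any chain and it reaches a process that is free to run now.
One completion order for the rest: W5, W6, W1, W8, W2, W9, W7, W4.
Step-by-step check:
  W5: no waits; runs immediately, freeing lock-i and lock-k
  W6: everything it awaited (lock-k) is free; runs, freeing lock-p and lock-f
  W1: everything it awaited (lock-i) is free; runs, freeing lock-e and lock-b
  W8: everything it awaited (lock-e) is free; runs, freeing lock-g
  W2: everything it awaited (lock-g) is free; runs, freeing lock-q and lock-s
  W9: everything it awaited (lock-e) is free; runs, freeing lock-n and lock-t
  W7: no waits; runs immediately, freeing lock-c
  W4: everything it awaited (lock-g) is free; runs, freeing lock-d and lock-j


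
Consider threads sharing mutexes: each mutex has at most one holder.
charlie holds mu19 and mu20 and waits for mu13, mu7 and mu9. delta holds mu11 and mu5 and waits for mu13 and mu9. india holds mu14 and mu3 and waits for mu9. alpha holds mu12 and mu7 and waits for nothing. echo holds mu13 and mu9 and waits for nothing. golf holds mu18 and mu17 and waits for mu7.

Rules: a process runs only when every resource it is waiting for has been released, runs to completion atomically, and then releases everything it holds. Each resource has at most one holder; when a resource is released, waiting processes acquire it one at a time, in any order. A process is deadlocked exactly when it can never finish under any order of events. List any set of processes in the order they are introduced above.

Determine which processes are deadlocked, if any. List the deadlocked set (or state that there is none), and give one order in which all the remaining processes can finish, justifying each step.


Nothing here is deadlocked.
Key observation: there is no circular wait here — follow any chain and it reaches a process that is free to run now.
One completion order for the rest: echo, delta, alpha, golf, india, charlie.
Verifying each step:
  echo: no waits; runs immediately, freeing mu13 and mu9
  delta waits on mu13 and mu9 — all released -> runs and releases mu11 and mu5
  alpha: no waits; runs immediately, freeing mu12 and mu7
  golf waits on mu7 — all released -> runs and releases mu18 and mu17
  india waits on mu9 — all released -> runs and releases mu14 and mu3
  charlie waits on mu13, mu7 and mu9 — all released -> runs and releases mu19 and mu20


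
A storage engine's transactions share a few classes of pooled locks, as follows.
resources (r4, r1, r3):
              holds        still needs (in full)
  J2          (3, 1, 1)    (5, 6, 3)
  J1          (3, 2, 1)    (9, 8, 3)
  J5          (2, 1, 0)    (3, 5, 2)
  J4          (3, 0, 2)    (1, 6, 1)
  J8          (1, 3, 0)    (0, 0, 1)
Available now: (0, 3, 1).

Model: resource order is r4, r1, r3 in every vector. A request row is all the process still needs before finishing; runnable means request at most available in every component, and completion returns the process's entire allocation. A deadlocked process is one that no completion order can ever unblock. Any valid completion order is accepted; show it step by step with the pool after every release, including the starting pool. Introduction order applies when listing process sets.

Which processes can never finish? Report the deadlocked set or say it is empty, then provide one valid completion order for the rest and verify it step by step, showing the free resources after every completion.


Nothing here is deadlocked.
Key observation: J8 fits the free pool immediately, and its release cascades until everyone finishes.
The rest can finish in the order J8, J4, J5, J2, J1. Verifying each step:
  pool = (0, 3, 1)
  J8: need (0, 0, 1) fits (0, 3, 1); releases (1, 3, 0), pool now (1, 6, 1)
  J4: need (1, 6, 1) fits (1, 6, 1); releases (3, 0, 2), pool now (4, 6, 3)
  J5: need (3, 5, 2) fits (4, 6, 3); releases (2, 1, 0), pool now (6, 7, 3)
  J2: need (5, 6, 3) fits (6, 7, 3); releases (3, 1, 1), pool now (9, 8, 4)
  J1: need (9, 8, 3) fits (9, 8, 4); releases (3, 2, 1), pool now (12, 10, 5)


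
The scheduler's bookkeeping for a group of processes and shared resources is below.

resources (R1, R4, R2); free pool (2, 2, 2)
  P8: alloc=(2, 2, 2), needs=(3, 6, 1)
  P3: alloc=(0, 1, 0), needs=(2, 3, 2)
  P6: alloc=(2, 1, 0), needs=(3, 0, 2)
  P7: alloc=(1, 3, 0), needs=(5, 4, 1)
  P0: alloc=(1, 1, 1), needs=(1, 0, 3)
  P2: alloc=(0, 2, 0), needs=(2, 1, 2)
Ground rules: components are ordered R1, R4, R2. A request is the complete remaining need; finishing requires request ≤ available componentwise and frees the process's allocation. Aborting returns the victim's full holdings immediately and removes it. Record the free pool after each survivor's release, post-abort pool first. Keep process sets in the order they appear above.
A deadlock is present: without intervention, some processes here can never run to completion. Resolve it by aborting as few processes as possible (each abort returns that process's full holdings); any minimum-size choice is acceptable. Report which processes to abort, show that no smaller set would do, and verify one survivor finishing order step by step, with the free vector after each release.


Minimum abort set: P8.
Key observation: no ordering could ever have run P6 before the abort of P8; with (2, 2, 2) back in the pool it fits at step 1.
Minimality: the empty abort set fails — the state is deadlocked as it stands.
Survivors finish in the order: P6, P7, P0, P3, P2. Check, step by step (pool after the aborts first):
  pool = (4, 4, 4)
  P6 needs (3, 0, 2) <= (4, 4, 4) -> finishes; pool += (2, 1, 0) = (6, 5, 4)
  P7 needs (5, 4, 1) <= (6, 5, 4) -> finishes; pool += (1, 3, 0) = (7, 8, 4)
  P0 needs (1, 0, 3) <= (7, 8, 4) -> finishes; pool += (1, 1, 1) = (8, 9, 5)
  P3 needs (2, 3, 2) <= (8, 9, 5) -> finishes; pool += (0, 1, 0) = (8, 10, 5)
  P2 needs (2, 1, 2) <= (8, 10, 5) -> finishes; pool += (0, 2, 0) = (8, 12, 5)


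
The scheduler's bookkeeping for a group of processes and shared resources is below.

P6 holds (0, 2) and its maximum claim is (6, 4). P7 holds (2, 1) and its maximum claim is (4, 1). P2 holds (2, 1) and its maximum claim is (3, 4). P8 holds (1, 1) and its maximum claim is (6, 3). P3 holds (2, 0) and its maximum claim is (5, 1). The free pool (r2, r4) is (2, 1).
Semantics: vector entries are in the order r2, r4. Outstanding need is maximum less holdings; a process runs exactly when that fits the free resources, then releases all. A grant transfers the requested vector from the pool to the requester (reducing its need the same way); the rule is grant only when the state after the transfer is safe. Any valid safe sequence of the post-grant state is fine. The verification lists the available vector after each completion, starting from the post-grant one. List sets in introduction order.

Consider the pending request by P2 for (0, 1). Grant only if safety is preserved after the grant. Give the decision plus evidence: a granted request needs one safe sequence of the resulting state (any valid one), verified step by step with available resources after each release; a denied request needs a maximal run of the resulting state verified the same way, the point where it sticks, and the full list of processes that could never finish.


DENY. Granting would leave the state unsafe.
Key observation: the wall is r4: completing P7, P3 brings the pool only to (6, 1), and all the rest need more.
On the post-grant state, P7, P3 is a maximal run — nothing extends it. Check, step by step:
  pool = (2, 0)
  run P7 (needs (2, 0), free (2, 0)); after release of (2, 1) the pool is (4, 1)
  run P3 (needs (3, 1), free (4, 1)); after release of (2, 0) the pool is (6, 1)
  P6 cannot run: need (6, 2) vs free (6, 1) (insufficient r4)
  P2 cannot run: need (1, 2) vs free (6, 1) (insufficient r4)
  P8 cannot run: need (5, 2) vs free (6, 1) (insufficient r4)
Post-grant, the permanently blocked set is P6, P2 and P8.


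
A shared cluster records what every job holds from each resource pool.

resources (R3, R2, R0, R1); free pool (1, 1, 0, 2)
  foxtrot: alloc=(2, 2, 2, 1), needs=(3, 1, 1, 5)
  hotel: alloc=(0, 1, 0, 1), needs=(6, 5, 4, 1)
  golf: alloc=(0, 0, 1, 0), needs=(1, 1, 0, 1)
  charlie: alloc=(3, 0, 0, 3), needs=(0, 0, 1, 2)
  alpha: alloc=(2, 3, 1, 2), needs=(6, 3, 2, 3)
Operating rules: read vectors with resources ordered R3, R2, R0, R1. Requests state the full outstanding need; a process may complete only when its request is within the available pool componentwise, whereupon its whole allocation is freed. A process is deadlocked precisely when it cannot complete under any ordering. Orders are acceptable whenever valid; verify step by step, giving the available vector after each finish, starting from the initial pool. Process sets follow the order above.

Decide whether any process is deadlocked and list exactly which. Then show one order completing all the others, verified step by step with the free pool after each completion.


Nothing here is deadlocked.
Key observation: golf fits the free pool immediately, and its release cascades until everyone finishes.
The rest can finish in the order golf, charlie, foxtrot, alpha, hotel. Check, step by step:
  pool = (1, 1, 0, 2)
  golf needs (1, 1, 0, 1) <= (1, 1, 0, 2) -> finishes; pool += (0, 0, 1, 0) = (1, 1, 1, 2)
  charlie needs (0, 0, 1, 2) <= (1, 1, 1, 2) -> finishes; pool += (3, 0, 0, 3) = (4, 1, 1, 5)
  foxtrot needs (3, 1, 1, 5) <= (4, 1, 1, 5) -> finishes; pool += (2, 2, 2, 1) = (6, 3, 3, 6)
  alpha needs (6, 3, 2, 3) <= (6, 3, 3, 6) -> finishes; pool += (2, 3, 1, 2) = (8, 6, 4, 8)
  hotel needs (6, 5, 4, 1) <= (8, 6, 4, 8) -> finishes; pool += (0, 1, 0, 1) = (8, 7, 4, 9)


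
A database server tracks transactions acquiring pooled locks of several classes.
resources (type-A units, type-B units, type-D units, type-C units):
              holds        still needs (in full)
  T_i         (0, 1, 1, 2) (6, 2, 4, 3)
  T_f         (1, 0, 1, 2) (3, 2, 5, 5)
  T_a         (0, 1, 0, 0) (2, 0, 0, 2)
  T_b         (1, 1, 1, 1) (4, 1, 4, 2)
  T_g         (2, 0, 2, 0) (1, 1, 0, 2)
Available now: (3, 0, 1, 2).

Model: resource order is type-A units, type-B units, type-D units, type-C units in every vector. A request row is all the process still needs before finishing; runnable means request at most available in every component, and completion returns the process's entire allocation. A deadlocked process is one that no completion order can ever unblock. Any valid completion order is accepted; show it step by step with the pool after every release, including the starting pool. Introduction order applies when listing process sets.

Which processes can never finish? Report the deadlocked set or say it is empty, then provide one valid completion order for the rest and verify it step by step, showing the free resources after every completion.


Deadlocked set: T_i, T_f and T_b.
Key observation: T_a, T_g can finish, but then (5, 1, 3, 2) is all there is, and the blocked group's type-D units demands exceed it.
A valid finishing order for the others: T_a, T_g. Walking it through:
  pool = (3, 0, 1, 2)
  T_a needs (2, 0, 0, 2) <= (3, 0, 1, 2) -> finishes; pool += (0, 1, 0, 0) = (3, 1, 1, 2)
  T_g needs (1, 1, 0, 2) <= (3, 1, 1, 2) -> finishes; pool += (2, 0, 2, 0) = (5, 1, 3, 2)
The blocked processes can never fit:
  blocked: T_i wants (6, 2, 4, 3), pool (5, 1, 3, 2) — not enough type-A units, type-B units, type-D units and type-C units
  blocked: T_f wants (3, 2, 5, 5), pool (5, 1, 3, 2) — not enough type-B units, type-D units and type-C units
  blocked: T_b wants (4, 1, 4, 2), pool (5, 1, 3, 2) — not enough type-D units


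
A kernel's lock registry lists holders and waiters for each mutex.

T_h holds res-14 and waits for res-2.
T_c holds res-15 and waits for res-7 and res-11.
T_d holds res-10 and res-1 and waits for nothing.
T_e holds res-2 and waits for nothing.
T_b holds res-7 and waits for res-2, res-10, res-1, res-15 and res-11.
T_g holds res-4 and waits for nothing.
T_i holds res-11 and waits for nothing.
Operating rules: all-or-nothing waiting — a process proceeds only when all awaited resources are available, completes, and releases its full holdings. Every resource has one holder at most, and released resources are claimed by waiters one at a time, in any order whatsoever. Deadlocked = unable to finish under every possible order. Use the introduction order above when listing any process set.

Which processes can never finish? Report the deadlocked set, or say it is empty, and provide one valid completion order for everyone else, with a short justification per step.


Deadlocked set: T_c and T_b.
Key observation: along T_c -> T_b -> T_c, each member waits on what the next one holds — a deadlock; no other process is dragged down with it.
One completion order for the rest: T_i, T_e, T_g, T_d, T_h.
Step-by-step check:
  run T_i (it waits on nothing); releases res-11
  run T_e (it waits on nothing); releases res-2
  run T_g (it waits on nothing); releases res-4
  run T_d (it waits on nothing); releases res-10 and res-1
  T_h: everything it awaited (res-2) is free; runs, freeing res-14


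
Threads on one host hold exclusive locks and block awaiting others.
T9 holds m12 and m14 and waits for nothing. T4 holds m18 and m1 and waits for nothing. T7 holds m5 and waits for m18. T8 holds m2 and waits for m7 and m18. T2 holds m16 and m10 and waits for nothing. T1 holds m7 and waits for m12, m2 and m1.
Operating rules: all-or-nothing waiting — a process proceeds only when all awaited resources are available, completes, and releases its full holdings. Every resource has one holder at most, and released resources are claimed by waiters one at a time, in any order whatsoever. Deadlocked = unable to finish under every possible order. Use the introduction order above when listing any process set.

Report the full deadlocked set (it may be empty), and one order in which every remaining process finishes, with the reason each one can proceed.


Deadlocked: T8 and T1.
Key observation: the knot is the closed ring of waits T8 -> T1 -> T8; no other process is dragged down with it.
The rest can finish in the order T2, T4, T9, T7.
Walking it through:
  run T2 (it waits on nothing); releases m16 and m10
  run T4 (it waits on nothing); releases m18 and m1
  run T9 (it waits on nothing); releases m12 and m14
  T7 waits on m18 — all released -> runs and releases m5


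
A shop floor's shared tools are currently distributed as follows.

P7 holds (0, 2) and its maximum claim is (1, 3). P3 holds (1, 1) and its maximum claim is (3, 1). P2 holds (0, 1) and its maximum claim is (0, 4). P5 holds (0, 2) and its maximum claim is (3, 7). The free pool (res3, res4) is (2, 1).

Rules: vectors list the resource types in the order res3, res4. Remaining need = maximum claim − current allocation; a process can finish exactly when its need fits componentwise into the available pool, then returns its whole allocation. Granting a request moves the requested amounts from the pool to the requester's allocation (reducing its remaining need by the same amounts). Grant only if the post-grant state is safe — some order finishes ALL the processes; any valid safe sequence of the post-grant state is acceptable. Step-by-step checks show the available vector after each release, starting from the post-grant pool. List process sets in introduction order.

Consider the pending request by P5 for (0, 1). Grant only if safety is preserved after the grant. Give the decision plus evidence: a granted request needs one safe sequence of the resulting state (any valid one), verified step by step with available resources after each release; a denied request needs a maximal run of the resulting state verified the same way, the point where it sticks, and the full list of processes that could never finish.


GRANT. The post-grant state is safe; one safe sequence: P3, P7, P2, P5.
Key observation: (2, 0) free after granting still covers P3 first, and each release covers the next.
Verifying the post-grant state step by step:
  pool = (2, 0)
  run P3 (needs (2, 0), free (2, 0)); after release of (1, 1) the pool is (3, 1)
  run P7 (needs (1, 1), free (3, 1)); after release of (0, 2) the pool is (3, 3)
  run P2 (needs (0, 3), free (3, 3)); after release of (0, 1) the pool is (3, 4)
  run P5 (needs (3, 4), free (3, 4)); after release of (0, 3) the pool is (3, 7)


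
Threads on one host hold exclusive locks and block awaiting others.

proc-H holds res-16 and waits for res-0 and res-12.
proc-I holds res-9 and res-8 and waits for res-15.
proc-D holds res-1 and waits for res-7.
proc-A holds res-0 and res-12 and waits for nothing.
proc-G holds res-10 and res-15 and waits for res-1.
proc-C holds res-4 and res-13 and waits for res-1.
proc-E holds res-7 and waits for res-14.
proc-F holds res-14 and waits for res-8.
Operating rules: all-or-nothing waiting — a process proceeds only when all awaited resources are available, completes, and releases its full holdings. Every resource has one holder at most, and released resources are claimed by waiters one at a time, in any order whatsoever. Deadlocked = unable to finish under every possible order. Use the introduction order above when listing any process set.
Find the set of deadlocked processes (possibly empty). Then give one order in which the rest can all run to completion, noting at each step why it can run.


Deadlocked set: proc-I, proc-D, proc-G, proc-C, proc-E and proc-F.
Key observation: the waits loop around proc-I -> proc-G -> proc-D -> proc-E -> proc-F -> proc-I with no way out; proc-C waits into the deadlock from upstream.
A valid finishing order for the others: proc-A, proc-H.
Step-by-step check:
  proc-A waits on nothing -> runs at once and releases res-0 and res-12
  proc-H waits on res-0 and res-12 — all released -> runs and releases res-16


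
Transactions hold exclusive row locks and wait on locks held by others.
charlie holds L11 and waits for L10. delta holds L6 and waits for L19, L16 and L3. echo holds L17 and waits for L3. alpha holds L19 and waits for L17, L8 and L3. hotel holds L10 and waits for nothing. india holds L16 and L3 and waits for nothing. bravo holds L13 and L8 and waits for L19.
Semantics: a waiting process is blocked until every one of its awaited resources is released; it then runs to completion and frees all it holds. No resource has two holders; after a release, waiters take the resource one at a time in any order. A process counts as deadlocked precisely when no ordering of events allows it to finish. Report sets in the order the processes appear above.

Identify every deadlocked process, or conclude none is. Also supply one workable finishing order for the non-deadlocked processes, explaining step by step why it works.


Deadlocked set: delta, alpha and bravo.
Key observation: the waits loop around alpha -> bravo -> alpha with no way out; delta waits into the deadlock from upstream.
The rest can finish in the order india, echo, hotel, charlie.
Walking it through:
  india: no waits; runs immediately, freeing L16 and L3
  echo waits on L3 — all released -> runs and releases L17
  hotel: no waits; runs immediately, freeing L10
  charlie waits on L10 — all released -> runs and releases L11


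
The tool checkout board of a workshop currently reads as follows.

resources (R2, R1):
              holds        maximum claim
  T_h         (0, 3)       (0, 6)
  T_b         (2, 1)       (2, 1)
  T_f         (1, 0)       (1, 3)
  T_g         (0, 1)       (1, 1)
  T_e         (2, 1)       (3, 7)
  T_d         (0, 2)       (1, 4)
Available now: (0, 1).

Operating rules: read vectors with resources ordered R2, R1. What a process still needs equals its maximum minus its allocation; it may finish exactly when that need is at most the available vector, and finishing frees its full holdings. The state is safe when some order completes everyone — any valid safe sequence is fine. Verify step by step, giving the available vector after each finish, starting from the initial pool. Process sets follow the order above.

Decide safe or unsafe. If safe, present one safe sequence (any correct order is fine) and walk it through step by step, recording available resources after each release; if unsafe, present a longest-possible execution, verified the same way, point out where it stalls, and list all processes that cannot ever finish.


SAFE, for example via the order T_b, T_d, T_f, T_h, T_g, T_e.
Key observation: T_d marks the first exact bind of the order: its need (1, 2) fits the free (2, 2) with zero slack on a requested resource.
Verifying each step:
  pool = (0, 1)
  T_b: need (0, 0) fits (0, 1); releases (2, 1), pool now (2, 2)
  T_d: need (1, 2) fits (2, 2); releases (0, 2), pool now (2, 4)
  T_f: need (0, 3) fits (2, 4); releases (1, 0), pool now (3, 4)
  T_h: need (0, 3) fits (3, 4); releases (0, 3), pool now (3, 7)
  T_g: need (1, 0) fits (3, 7); releases (0, 1), pool now (3, 8)
  T_e: need (1, 6) fits (3, 8); releases (2, 1), pool now (5, 9)
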